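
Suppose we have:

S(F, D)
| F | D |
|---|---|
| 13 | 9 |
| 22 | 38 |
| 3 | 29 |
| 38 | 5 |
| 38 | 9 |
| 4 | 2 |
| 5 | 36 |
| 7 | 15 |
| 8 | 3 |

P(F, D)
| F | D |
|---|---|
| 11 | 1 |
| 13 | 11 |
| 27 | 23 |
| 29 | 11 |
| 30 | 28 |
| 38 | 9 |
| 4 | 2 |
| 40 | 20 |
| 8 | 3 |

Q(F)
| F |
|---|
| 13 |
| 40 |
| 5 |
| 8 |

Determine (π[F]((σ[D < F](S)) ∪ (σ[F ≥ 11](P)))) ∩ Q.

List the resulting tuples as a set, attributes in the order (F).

Filtering on D < F leaves {(13, 9), (38, 5), (38, 9), (4, 2), (8, 3)}.
Filtering on F ≥ 11 leaves {(11, 1), (13, 11), (27, 23), (29, 11), (30, 28), (38, 9), (40, 20)}.
Taking the union: {(11, 1), (13, 11), (13, 9), (27, 23), (29, 11), (30, 28), (38, 5), (38, 9), (4, 2), (40, 20), (8, 3)}
π_{F} gives {11, 13, 27, 29, 30, 38, 4, 40, 8} (2 duplicate(s) eliminated).
Taking the intersection: {13, 40, 8}

{13, 40, 8}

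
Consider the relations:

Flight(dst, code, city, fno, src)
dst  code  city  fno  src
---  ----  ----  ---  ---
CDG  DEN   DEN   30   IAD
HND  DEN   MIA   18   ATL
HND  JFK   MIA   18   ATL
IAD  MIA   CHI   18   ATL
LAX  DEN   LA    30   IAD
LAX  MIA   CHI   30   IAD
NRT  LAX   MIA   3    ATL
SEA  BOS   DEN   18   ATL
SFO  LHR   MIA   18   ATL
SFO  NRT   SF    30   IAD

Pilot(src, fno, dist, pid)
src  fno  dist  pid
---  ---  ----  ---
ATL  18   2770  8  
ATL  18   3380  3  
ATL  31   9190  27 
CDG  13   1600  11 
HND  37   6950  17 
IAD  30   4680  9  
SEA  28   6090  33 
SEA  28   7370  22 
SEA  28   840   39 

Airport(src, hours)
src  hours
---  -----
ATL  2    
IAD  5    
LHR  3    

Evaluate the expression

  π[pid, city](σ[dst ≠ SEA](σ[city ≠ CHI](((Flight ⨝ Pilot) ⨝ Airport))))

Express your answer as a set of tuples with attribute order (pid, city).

Joining Flight and Pilot on fno, src yields {(CDG, DEN, DEN, 30, IAD, 4680, 9), (HND, DEN, MIA, 18, ATL, 2770, 8), (HND, DEN, MIA, 18, ATL, 3380, 3), (HND, JFK, MIA, 18, ATL, 2770, 8), (HND, JFK, MIA, 18, ATL, 3380, 3), (IAD, MIA, CHI, 18, ATL, 2770, 8), (IAD, MIA, CHI, 18, ATL, 3380, 3), (LAX, DEN, LA, 30, IAD, 4680, 9), (LAX, MIA, CHI, 30, IAD, 4680, 9), (SEA, BOS, DEN, 18, ATL, 2770, 8), (SEA, BOS, DEN, 18, ATL, 3380, 3), (SFO, LHR, MIA, 18, ATL, 2770, 8), (SFO, LHR, MIA, 18, ATL, 3380, 3), (SFO, NRT, SF, 30, IAD, 4680, 9)}.
Joining (Flight ⨝ Pilot) and Airport on src yields {(CDG, DEN, DEN, 30, IAD, 4680, 9, 5), (HND, DEN, MIA, 18, ATL, 2770, 8, 2), (HND, DEN, MIA, 18, ATL, 3380, 3, 2), (HND, JFK, MIA, 18, ATL, 2770, 8, 2), (HND, JFK, MIA, 18, ATL, 3380, 3, 2), (IAD, MIA, CHI, 18, ATL, 2770, 8, 2), (IAD, MIA, CHI, 18, ATL, 3380, 3, 2), (LAX, DEN, LA, 30, IAD, 4680, 9, 5), (LAX, MIA, CHI, 30, IAD, 4680, 9, 5), (SEA, BOS, DEN, 18, ATL, 2770, 8, 2), (SEA, BOS, DEN, 18, ATL, 3380, 3, 2), (SFO, LHR, MIA, 18, ATL, 2770, 8, 2), (SFO, LHR, MIA, 18, ATL, 3380, 3, 2), (SFO, NRT, SF, 30, IAD, 4680, 9, 5)}.
Selection city ≠ CHI: {(CDG, DEN, DEN, 30, IAD, 4680, 9, 5), (HND, DEN, MIA, 18, ATL, 2770, 8, 2), (HND, DEN, MIA, 18, ATL, 3380, 3, 2), (HND, JFK, MIA, 18, ATL, 2770, 8, 2), (HND, JFK, MIA, 18, ATL, 3380, 3, 2), (LAX, DEN, LA, 30, IAD, 4680, 9, 5), (SEA, BOS, DEN, 18, ATL, 2770, 8, 2), (SEA, BOS, DEN, 18, ATL, 3380, 3, 2), (SFO, LHR, MIA, 18, ATL, 2770, 8, 2), (SFO, LHR, MIA, 18, ATL, 3380, 3, 2), (SFO, NRT, SF, 30, IAD, 4680, 9, 5)}
Selection dst ≠ SEA: {(CDG, DEN, DEN, 30, IAD, 4680, 9, 5), (HND, DEN, MIA, 18, ATL, 2770, 8, 2), (HND, DEN, MIA, 18, ATL, 3380, 3, 2), (HND, JFK, MIA, 18, ATL, 2770, 8, 2), (HND, JFK, MIA, 18, ATL, 3380, 3, 2), (LAX, DEN, LA, 30, IAD, 4680, 9, 5), (SFO, LHR, MIA, 18, ATL, 2770, 8, 2), (SFO, LHR, MIA, 18, ATL, 3380, 3, 2), (SFO, NRT, SF, 30, IAD, 4680, 9, 5)}
π[pid, city]: project onto (pid, city) (4 duplicate(s) eliminated) → {(3, MIA), (8, MIA), (9, DEN), (9, LA), (9, SF)}

{(3, MIA), (8, MIA), (9, DEN), (9, LA), (9, SF)}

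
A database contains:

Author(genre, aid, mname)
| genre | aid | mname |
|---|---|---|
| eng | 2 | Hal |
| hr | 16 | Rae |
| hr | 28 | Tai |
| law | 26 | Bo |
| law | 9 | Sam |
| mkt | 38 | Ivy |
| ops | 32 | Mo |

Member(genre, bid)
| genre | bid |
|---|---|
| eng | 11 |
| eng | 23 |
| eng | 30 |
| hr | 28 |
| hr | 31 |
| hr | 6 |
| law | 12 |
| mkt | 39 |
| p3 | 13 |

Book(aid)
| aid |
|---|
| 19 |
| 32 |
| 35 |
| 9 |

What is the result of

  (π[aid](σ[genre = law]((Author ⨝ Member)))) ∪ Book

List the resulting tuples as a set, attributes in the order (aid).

{19, 26, 32, 35, 9}

Natural join on genre: {(eng, 2, Hal, 11), (eng, 2, Hal, 23), (eng, 2, Hal, 30), (hr, 16, Rae, 28), (hr, 16, Rae, 31), (hr, 16, Rae, 6), (hr, 28, Tai, 28), (hr, 28, Tai, 31), (hr, 28, Tai, 6), (law, 26, Bo, 12), (law, 9, Sam, 12), (mkt, 38, Ivy, 39)}
Selection genre = law: {(law, 26, Bo, 12), (law, 9, Sam, 12)}
Projecting to aid: {26, 9}
Union: {26, 9} with {19, 32, 35, 9} → {19, 26, 32, 35, 9}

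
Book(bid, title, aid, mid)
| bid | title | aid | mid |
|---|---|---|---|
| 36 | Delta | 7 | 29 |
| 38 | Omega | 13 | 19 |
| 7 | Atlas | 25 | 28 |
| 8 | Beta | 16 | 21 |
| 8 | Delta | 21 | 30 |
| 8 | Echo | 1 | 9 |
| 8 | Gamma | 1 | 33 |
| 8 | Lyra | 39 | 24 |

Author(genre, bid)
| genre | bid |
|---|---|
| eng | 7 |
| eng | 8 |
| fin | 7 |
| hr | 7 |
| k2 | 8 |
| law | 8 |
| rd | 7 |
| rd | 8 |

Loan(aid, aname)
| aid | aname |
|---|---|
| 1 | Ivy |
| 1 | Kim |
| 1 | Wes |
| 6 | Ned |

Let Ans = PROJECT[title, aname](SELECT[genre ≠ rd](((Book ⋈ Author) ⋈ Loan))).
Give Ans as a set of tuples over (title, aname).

Book ⋈ Author (natural join on bid): {(7, Atlas, 25, 28, eng), (7, Atlas, 25, 28, fin), (7, Atlas, 25, 28, hr), (7, Atlas, 25, 28, rd), (8, Beta, 16, 21, eng), (8, Beta, 16, 21, k2), (8, Beta, 16, 21, law), (8, Beta, 16, 21, rd), (8, Delta, 21, 30, eng), (8, Delta, 21, 30, k2), (8, Delta, 21, 30, law), (8, Delta, 21, 30, rd), (8, Echo, 1, 9, eng), (8, Echo, 1, 9, k2), (8, Echo, 1, 9, law), (8, Echo, 1, 9, rd), (8, Gamma, 1, 33, eng), (8, Gamma, 1, 33, k2), (8, Gamma, 1, 33, law), (8, Gamma, 1, 33, rd), (8, Lyra, 39, 24, eng), (8, Lyra, 39, 24, k2), (8, Lyra, 39, 24, law), (8, Lyra, 39, 24, rd)}
(Book ⋈ Author) ⋈ Loan (natural join on aid): {(8, Echo, 1, 9, eng, Ivy), (8, Echo, 1, 9, eng, Kim), (8, Echo, 1, 9, eng, Wes), (8, Echo, 1, 9, k2, Ivy), (8, Echo, 1, 9, k2, Kim), (8, Echo, 1, 9, k2, Wes), (8, Echo, 1, 9, law, Ivy), (8, Echo, 1, 9, law, Kim), (8, Echo, 1, 9, law, Wes), (8, Echo, 1, 9, rd, Ivy), (8, Echo, 1, 9, rd, Kim), (8, Echo, 1, 9, rd, Wes), (8, Gamma, 1, 33, eng, Ivy), (8, Gamma, 1, 33, eng, Kim), (8, Gamma, 1, 33, eng, Wes), (8, Gamma, 1, 33, k2, Ivy), (8, Gamma, 1, 33, k2, Kim), (8, Gamma, 1, 33, k2, Wes), (8, Gamma, 1, 33, law, Ivy), (8, Gamma, 1, 33, law, Kim), (8, Gamma, 1, 33, law, Wes), (8, Gamma, 1, 33, rd, Ivy), (8, Gamma, 1, 33, rd, Kim), (8, Gamma, 1, 33, rd, Wes)}
Apply σ_{genre ≠ rd}; surviving tuples: {(8, Echo, 1, 9, eng, Ivy), (8, Echo, 1, 9, eng, Kim), (8, Echo, 1, 9, eng, Wes), (8, Echo, 1, 9, k2, Ivy), (8, Echo, 1, 9, k2, Kim), (8, Echo, 1, 9, k2, Wes), (8, Echo, 1, 9, law, Ivy), (8, Echo, 1, 9, law, Kim), (8, Echo, 1, 9, law, Wes), (8, Gamma, 1, 33, eng, Ivy), (8, Gamma, 1, 33, eng, Kim), (8, Gamma, 1, 33, eng, Wes), (8, Gamma, 1, 33, k2, Ivy), (8, Gamma, 1, 33, k2, Kim), (8, Gamma, 1, 33, k2, Wes), (8, Gamma, 1, 33, law, Ivy), (8, Gamma, 1, 33, law, Kim), (8, Gamma, 1, 33, law, Wes)}
Projecting to title, aname (12 duplicate(s) eliminated): {(Echo, Ivy), (Echo, Kim), (Echo, Wes), (Gamma, Ivy), (Gamma, Kim), (Gamma, Wes)}

{(Echo, Ivy), (Echo, Kim), (Echo, Wes), (Gamma, Ivy), (Gamma, Kim), (Gamma, Wes)}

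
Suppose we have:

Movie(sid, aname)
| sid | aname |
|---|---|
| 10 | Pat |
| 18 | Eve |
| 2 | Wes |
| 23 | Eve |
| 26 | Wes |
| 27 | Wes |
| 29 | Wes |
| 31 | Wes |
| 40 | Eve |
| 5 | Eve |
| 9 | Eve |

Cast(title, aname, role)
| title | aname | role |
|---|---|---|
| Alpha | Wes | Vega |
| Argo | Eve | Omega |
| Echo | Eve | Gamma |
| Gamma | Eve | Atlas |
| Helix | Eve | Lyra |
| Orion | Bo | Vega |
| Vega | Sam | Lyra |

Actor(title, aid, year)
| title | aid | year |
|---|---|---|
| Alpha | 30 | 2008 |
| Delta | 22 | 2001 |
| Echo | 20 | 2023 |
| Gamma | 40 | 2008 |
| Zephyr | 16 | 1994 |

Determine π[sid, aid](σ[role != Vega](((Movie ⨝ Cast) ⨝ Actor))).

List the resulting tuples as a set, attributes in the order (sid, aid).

{(18, 20), (18, 40), (23, 20), (23, 40), (40, 20), (40, 40), (5, 20), (5, 40), (9, 20), (9, 40)}

Joining Movie and Cast on aname yields {(18, Eve, Argo, Omega), (18, Eve, Echo, Gamma), (18, Eve, Gamma, Atlas), (18, Eve, Helix, Lyra), (2, Wes, Alpha, Vega), (23, Eve, Argo, Omega), (23, Eve, Echo, Gamma), (23, Eve, Gamma, Atlas), (23, Eve, Helix, Lyra), (26, Wes, Alpha, Vega), (27, Wes, Alpha, Vega), (29, Wes, Alpha, Vega), (31, Wes, Alpha, Vega), (40, Eve, Argo, Omega), (40, Eve, Echo, Gamma), (40, Eve, Gamma, Atlas), (40, Eve, Helix, Lyra), (5, Eve, Argo, Omega), (5, Eve, Echo, Gamma), (5, Eve, Gamma, Atlas), (5, Eve, Helix, Lyra), (9, Eve, Argo, Omega), (9, Eve, Echo, Gamma), (9, Eve, Gamma, Atlas), (9, Eve, Helix, Lyra)}.
Joining (Movie ⨝ Cast) and Actor on title yields {(18, Eve, Echo, Gamma, 20, 2023), (18, Eve, Gamma, Atlas, 40, 2008), (2, Wes, Alpha, Vega, 30, 2008), (23, Eve, Echo, Gamma, 20, 2023), (23, Eve, Gamma, Atlas, 40, 2008), (26, Wes, Alpha, Vega, 30, 2008), (27, Wes, Alpha, Vega, 30, 2008), (29, Wes, Alpha, Vega, 30, 2008), (31, Wes, Alpha, Vega, 30, 2008), (40, Eve, Echo, Gamma, 20, 2023), (40, Eve, Gamma, Atlas, 40, 2008), (5, Eve, Echo, Gamma, 20, 2023), (5, Eve, Gamma, Atlas, 40, 2008), (9, Eve, Echo, Gamma, 20, 2023), (9, Eve, Gamma, Atlas, 40, 2008)}.
σ[role != Vega]: keep tuples satisfying role != Vega → {(18, Eve, Echo, Gamma, 20, 2023), (18, Eve, Gamma, Atlas, 40, 2008), (23, Eve, Echo, Gamma, 20, 2023), (23, Eve, Gamma, Atlas, 40, 2008), (40, Eve, Echo, Gamma, 20, 2023), (40, Eve, Gamma, Atlas, 40, 2008), (5, Eve, Echo, Gamma, 20, 2023), (5, Eve, Gamma, Atlas, 40, 2008), (9, Eve, Echo, Gamma, 20, 2023), (9, Eve, Gamma, Atlas, 40, 2008)}
π_{sid, aid} gives {(18, 20), (18, 40), (23, 20), (23, 40), (40, 20), (40, 40), (5, 20), (5, 40), (9, 20), (9, 40)}.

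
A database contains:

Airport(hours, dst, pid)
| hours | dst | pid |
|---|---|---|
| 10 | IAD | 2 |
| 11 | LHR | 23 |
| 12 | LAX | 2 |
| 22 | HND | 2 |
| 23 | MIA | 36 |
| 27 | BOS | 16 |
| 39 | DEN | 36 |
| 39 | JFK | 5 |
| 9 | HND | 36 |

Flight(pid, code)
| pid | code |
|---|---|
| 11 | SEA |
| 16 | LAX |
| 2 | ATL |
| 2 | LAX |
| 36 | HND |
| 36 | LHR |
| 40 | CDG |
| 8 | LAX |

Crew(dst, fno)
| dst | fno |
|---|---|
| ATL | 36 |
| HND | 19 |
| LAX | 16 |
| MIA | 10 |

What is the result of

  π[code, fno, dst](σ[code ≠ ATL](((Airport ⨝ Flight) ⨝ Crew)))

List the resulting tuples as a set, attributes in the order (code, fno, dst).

Joining Airport and Flight on pid yields {(10, IAD, 2, ATL), (10, IAD, 2, LAX), (12, LAX, 2, ATL), (12, LAX, 2, LAX), (22, HND, 2, ATL), (22, HND, 2, LAX), (23, MIA, 36, HND), (23, MIA, 36, LHR), (27, BOS, 16, LAX), (39, DEN, 36, HND), (39, DEN, 36, LHR), (9, HND, 36, HND), (9, HND, 36, LHR)}.
Joining (Airport ⨝ Flight) and Crew on dst yields {(12, LAX, 2, ATL, 16), (12, LAX, 2, LAX, 16), (22, HND, 2, ATL, 19), (22, HND, 2, LAX, 19), (23, MIA, 36, HND, 10), (23, MIA, 36, LHR, 10), (9, HND, 36, HND, 19), (9, HND, 36, LHR, 19)}.
Filtering on code ≠ ATL leaves {(12, LAX, 2, LAX, 16), (22, HND, 2, LAX, 19), (23, MIA, 36, HND, 10), (23, MIA, 36, LHR, 10), (9, HND, 36, HND, 19), (9, HND, 36, LHR, 19)}.
π_{code, fno, dst} gives {(HND, 10, MIA), (HND, 19, HND), (LAX, 16, LAX), (LAX, 19, HND), (LHR, 10, MIA), (LHR, 19, HND)}.

{(HND, 10, MIA), (HND, 19, HND), (LAX, 16, LAX), (LAX, 19, HND), (LHR, 10, MIA), (LHR, 19, HND)}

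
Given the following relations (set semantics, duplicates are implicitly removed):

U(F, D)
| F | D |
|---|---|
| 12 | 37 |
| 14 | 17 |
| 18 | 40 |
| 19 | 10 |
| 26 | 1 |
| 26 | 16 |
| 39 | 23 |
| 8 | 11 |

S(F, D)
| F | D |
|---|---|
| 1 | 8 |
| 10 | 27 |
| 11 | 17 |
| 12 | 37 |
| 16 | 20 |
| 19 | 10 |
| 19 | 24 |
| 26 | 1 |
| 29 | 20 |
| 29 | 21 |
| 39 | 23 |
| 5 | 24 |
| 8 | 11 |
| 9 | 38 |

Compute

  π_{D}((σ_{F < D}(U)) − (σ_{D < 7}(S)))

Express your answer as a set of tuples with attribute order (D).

{11, 17, 37, 40}

σ[F < D]: keep tuples satisfying F < D → {(12, 37), (14, 17), (18, 40), (8, 11)}
σ[D < 7]: keep tuples satisfying D < 7 → {(26, 1)}
Taking the difference: {(12, 37), (14, 17), (18, 40), (8, 11)}
π_{D} gives {11, 17, 37, 40}.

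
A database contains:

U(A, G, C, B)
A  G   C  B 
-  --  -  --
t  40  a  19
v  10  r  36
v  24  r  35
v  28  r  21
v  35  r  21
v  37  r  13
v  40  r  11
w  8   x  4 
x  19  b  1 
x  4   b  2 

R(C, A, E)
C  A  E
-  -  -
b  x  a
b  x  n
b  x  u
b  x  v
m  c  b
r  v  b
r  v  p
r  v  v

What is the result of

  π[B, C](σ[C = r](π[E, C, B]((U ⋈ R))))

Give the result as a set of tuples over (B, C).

{(11, r), (13, r), (21, r), (35, r), (36, r)}

Joining U and R on A, C yields {(v, 10, r, 36, b), (v, 10, r, 36, p), (v, 10, r, 36, v), (v, 24, r, 35, b), (v, 24, r, 35, p), (v, 24, r, 35, v), (v, 28, r, 21, b), (v, 28, r, 21, p), (v, 28, r, 21, v), (v, 35, r, 21, b), (v, 35, r, 21, p), (v, 35, r, 21, v), (v, 37, r, 13, b), (v, 37, r, 13, p), (v, 37, r, 13, v), (v, 40, r, 11, b), (v, 40, r, 11, p), (v, 40, r, 11, v), (x, 19, b, 1, a), (x, 19, b, 1, n), (x, 19, b, 1, u), (x, 19, b, 1, v), (x, 4, b, 2, a), (x, 4, b, 2, n), (x, 4, b, 2, u), (x, 4, b, 2, v)}.
Keep only column(s) E, C, B (3 duplicate(s) eliminated): {(a, b, 1), (a, b, 2), (b, r, 11), (b, r, 13), (b, r, 21), (b, r, 35), (b, r, 36), (n, b, 1), (n, b, 2), (p, r, 11), (p, r, 13), (p, r, 21), (p, r, 35), (p, r, 36), (u, b, 1), (u, b, 2), (v, b, 1), (v, b, 2), (v, r, 11), (v, r, 13), (v, r, 21), (v, r, 35), (v, r, 36)}
σ[C = r]: keep tuples satisfying C = r → {(b, r, 11), (b, r, 13), (b, r, 21), (b, r, 35), (b, r, 36), (p, r, 11), (p, r, 13), (p, r, 21), (p, r, 35), (p, r, 36), (v, r, 11), (v, r, 13), (v, r, 21), (v, r, 35), (v, r, 36)}
Keep only column(s) B, C (10 duplicate(s) eliminated): {(11, r), (13, r), (21, r), (35, r), (36, r)}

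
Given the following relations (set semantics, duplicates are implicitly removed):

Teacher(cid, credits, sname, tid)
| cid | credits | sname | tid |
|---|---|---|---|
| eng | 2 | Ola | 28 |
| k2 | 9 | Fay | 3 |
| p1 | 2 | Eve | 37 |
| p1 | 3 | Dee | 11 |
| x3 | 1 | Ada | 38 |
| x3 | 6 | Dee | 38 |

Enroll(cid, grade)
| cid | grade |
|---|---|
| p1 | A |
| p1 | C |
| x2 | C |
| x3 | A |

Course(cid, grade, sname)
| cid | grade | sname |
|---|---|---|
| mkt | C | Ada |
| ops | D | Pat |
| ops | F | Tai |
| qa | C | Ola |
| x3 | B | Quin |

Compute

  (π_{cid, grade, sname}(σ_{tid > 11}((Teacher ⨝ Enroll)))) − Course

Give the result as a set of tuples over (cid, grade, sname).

{(p1, A, Eve), (p1, C, Eve), (x3, A, Ada), (x3, A, Dee)}

Teacher ⋈ Enroll (natural join on cid): {(p1, 2, Eve, 37, A), (p1, 2, Eve, 37, C), (p1, 3, Dee, 11, A), (p1, 3, Dee, 11, C), (x3, 1, Ada, 38, A), (x3, 6, Dee, 38, A)}
Filtering on tid > 11 leaves {(p1, 2, Eve, 37, A), (p1, 2, Eve, 37, C), (x3, 1, Ada, 38, A), (x3, 6, Dee, 38, A)}.
Keep only column(s) cid, grade, sname: {(p1, A, Eve), (p1, C, Eve), (x3, A, Ada), (x3, A, Dee)}
Difference: {(p1, A, Eve), (p1, C, Eve), (x3, A, Ada), (x3, A, Dee)} with {(mkt, C, Ada), (ops, D, Pat), (ops, F, Tai), (qa, C, Ola), (x3, B, Quin)} → {(p1, A, Eve), (p1, C, Eve), (x3, A, Ada), (x3, A, Dee)}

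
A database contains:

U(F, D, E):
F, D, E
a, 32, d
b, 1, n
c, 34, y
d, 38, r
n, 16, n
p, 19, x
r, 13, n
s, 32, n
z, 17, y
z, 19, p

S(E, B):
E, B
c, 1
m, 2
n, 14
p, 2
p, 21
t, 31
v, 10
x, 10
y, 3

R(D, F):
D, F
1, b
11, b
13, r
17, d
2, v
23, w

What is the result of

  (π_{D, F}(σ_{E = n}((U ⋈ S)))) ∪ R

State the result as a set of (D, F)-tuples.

U ⋈ S (natural join on E): {(b, 1, n, 14), (c, 34, y, 3), (n, 16, n, 14), (p, 19, x, 10), (r, 13, n, 14), (s, 32, n, 14), (z, 17, y, 3), (z, 19, p, 2), (z, 19, p, 21)}
σ[E = n]: keep tuples satisfying E = n → {(b, 1, n, 14), (n, 16, n, 14), (r, 13, n, 14), (s, 32, n, 14)}
π_{D, F} gives {(1, b), (13, r), (16, n), (32, s)}.
Union: {(1, b), (13, r), (16, n), (32, s)} with {(1, b), (11, b), (13, r), (17, d), (2, v), (23, w)} → {(1, b), (11, b), (13, r), (16, n), (17, d), (2, v), (23, w), (32, s)}

{(1, b), (11, b), (13, r), (16, n), (17, d), (2, v), (23, w), (32, s)}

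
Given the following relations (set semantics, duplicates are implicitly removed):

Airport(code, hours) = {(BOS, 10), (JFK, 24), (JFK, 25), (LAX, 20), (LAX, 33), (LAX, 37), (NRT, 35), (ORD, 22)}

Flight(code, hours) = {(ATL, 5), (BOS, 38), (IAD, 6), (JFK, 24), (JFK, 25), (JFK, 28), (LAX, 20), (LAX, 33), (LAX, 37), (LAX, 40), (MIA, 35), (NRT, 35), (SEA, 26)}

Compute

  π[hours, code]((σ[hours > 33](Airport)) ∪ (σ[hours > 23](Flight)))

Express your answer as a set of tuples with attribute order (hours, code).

{(24, JFK), (25, JFK), (26, SEA), (28, JFK), (33, LAX), (35, MIA), (35, NRT), (37, LAX), (38, BOS), (40, LAX)}

Selection hours > 33: {(LAX, 37), (NRT, 35)}
Selection hours > 23: {(BOS, 38), (JFK, 24), (JFK, 25), (JFK, 28), (LAX, 33), (LAX, 37), (LAX, 40), (MIA, 35), (NRT, 35), (SEA, 26)}
Set union of the two operands is {(BOS, 38), (JFK, 24), (JFK, 25), (JFK, 28), (LAX, 33), (LAX, 37), (LAX, 40), (MIA, 35), (NRT, 35), (SEA, 26)}.
Keep only column(s) hours, code: {(24, JFK), (25, JFK), (26, SEA), (28, JFK), (33, LAX), (35, MIA), (35, NRT), (37, LAX), (38, BOS), (40, LAX)}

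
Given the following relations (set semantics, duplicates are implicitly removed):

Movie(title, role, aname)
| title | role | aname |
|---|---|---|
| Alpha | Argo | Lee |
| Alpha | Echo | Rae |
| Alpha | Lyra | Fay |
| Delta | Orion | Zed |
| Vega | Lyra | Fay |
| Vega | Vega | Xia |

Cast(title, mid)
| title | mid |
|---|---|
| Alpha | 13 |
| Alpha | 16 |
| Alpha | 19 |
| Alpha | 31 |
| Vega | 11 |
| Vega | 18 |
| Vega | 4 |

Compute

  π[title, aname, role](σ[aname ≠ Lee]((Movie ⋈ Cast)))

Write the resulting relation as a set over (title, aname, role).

Movie ⋈ Cast (natural join on title): {(Alpha, Argo, Lee, 13), (Alpha, Argo, Lee, 16), (Alpha, Argo, Lee, 19), (Alpha, Argo, Lee, 31), (Alpha, Echo, Rae, 13), (Alpha, Echo, Rae, 16), (Alpha, Echo, Rae, 19), (Alpha, Echo, Rae, 31), (Alpha, Lyra, Fay, 13), (Alpha, Lyra, Fay, 16), (Alpha, Lyra, Fay, 19), (Alpha, Lyra, Fay, 31), (Vega, Lyra, Fay, 11), (Vega, Lyra, Fay, 18), (Vega, Lyra, Fay, 4), (Vega, Vega, Xia, 11), (Vega, Vega, Xia, 18), (Vega, Vega, Xia, 4)}
σ[aname ≠ Lee]: keep tuples satisfying aname ≠ Lee → {(Alpha, Echo, Rae, 13), (Alpha, Echo, Rae, 16), (Alpha, Echo, Rae, 19), (Alpha, Echo, Rae, 31), (Alpha, Lyra, Fay, 13), (Alpha, Lyra, Fay, 16), (Alpha, Lyra, Fay, 19), (Alpha, Lyra, Fay, 31), (Vega, Lyra, Fay, 11), (Vega, Lyra, Fay, 18), (Vega, Lyra, Fay, 4), (Vega, Vega, Xia, 11), (Vega, Vega, Xia, 18), (Vega, Vega, Xia, 4)}
π_{title, aname, role} gives {(Alpha, Fay, Lyra), (Alpha, Rae, Echo), (Vega, Fay, Lyra), (Vega, Xia, Vega)} (10 duplicate(s) eliminated).

{(Alpha, Fay, Lyra), (Alpha, Rae, Echo), (Vega, Fay, Lyra), (Vega, Xia, Vega)}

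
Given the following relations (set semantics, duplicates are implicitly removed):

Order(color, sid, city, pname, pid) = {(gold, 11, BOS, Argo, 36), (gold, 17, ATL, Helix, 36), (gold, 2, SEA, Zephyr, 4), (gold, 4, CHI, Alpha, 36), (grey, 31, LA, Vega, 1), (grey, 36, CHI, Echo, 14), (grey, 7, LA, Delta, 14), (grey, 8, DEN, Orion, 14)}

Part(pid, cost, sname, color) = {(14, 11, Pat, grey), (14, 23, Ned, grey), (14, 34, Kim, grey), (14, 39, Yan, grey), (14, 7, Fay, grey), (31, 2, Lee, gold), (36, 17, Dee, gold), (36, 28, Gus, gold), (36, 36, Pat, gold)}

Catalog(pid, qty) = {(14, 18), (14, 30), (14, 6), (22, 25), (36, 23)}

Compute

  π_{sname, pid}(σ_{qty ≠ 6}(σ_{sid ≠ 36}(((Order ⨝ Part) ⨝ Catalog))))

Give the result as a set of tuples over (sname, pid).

{(Dee, 36), (Fay, 14), (Gus, 36), (Kim, 14), (Ned, 14), (Pat, 14), (Pat, 36), (Yan, 14)}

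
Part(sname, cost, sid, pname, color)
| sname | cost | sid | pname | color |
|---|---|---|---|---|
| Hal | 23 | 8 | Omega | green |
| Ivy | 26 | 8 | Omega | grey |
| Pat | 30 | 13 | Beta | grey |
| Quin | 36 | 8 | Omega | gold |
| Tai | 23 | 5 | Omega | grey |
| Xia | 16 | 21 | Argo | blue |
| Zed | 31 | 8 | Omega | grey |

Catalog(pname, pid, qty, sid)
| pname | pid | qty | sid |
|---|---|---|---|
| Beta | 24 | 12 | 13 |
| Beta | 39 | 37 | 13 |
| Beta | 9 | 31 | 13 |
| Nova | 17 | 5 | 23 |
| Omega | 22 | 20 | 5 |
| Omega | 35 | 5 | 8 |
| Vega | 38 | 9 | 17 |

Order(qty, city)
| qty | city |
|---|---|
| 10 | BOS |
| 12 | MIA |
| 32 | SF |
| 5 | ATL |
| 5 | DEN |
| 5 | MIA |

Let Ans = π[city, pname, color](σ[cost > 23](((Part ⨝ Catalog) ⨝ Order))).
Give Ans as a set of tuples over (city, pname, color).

Natural join on sid, pname: {(Hal, 23, 8, Omega, green, 35, 5), (Ivy, 26, 8, Omega, grey, 35, 5), (Pat, 30, 13, Beta, grey, 24, 12), (Pat, 30, 13, Beta, grey, 39, 37), (Pat, 30, 13, Beta, grey, 9, 31), (Quin, 36, 8, Omega, gold, 35, 5), (Tai, 23, 5, Omega, grey, 22, 20), (Zed, 31, 8, Omega, grey, 35, 5)}
Natural join on qty: {(Hal, 23, 8, Omega, green, 35, 5, ATL), (Hal, 23, 8, Omega, green, 35, 5, DEN), (Hal, 23, 8, Omega, green, 35, 5, MIA), (Ivy, 26, 8, Omega, grey, 35, 5, ATL), (Ivy, 26, 8, Omega, grey, 35, 5, DEN), (Ivy, 26, 8, Omega, grey, 35, 5, MIA), (Pat, 30, 13, Beta, grey, 24, 12, MIA), (Quin, 36, 8, Omega, gold, 35, 5, ATL), (Quin, 36, 8, Omega, gold, 35, 5, DEN), (Quin, 36, 8, Omega, gold, 35, 5, MIA), (Zed, 31, 8, Omega, grey, 35, 5, ATL), (Zed, 31, 8, Omega, grey, 35, 5, DEN), (Zed, 31, 8, Omega, grey, 35, 5, MIA)}
Filtering on cost > 23 leaves {(Ivy, 26, 8, Omega, grey, 35, 5, ATL), (Ivy, 26, 8, Omega, grey, 35, 5, DEN), (Ivy, 26, 8, Omega, grey, 35, 5, MIA), (Pat, 30, 13, Beta, grey, 24, 12, MIA), (Quin, 36, 8, Omega, gold, 35, 5, ATL), (Quin, 36, 8, Omega, gold, 35, 5, DEN), (Quin, 36, 8, Omega, gold, 35, 5, MIA), (Zed, 31, 8, Omega, grey, 35, 5, ATL), (Zed, 31, 8, Omega, grey, 35, 5, DEN), (Zed, 31, 8, Omega, grey, 35, 5, MIA)}.
π[city, pname, color]: project onto (city, pname, color) (3 duplicate(s) eliminated) → {(ATL, Omega, gold), (ATL, Omega, grey), (DEN, Omega, gold), (DEN, Omega, grey), (MIA, Beta, grey), (MIA, Omega, gold), (MIA, Omega, grey)}

{(ATL, Omega, gold), (ATL, Omega, grey), (DEN, Omega, gold), (DEN, Omega, grey), (MIA, Beta, grey), (MIA, Omega, gold), (MIA, Omega, grey)}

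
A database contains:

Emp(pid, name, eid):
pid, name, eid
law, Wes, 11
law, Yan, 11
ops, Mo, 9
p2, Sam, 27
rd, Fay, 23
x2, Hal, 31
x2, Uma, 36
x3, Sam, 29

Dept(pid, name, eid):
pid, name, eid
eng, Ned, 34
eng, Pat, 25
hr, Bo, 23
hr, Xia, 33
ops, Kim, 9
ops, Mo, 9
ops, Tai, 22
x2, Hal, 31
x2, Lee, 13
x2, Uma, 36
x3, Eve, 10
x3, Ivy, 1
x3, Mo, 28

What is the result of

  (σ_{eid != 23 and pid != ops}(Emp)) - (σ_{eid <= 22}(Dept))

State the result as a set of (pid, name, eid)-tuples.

{(law, Wes, 11), (law, Yan, 11), (p2, Sam, 27), (x2, Hal, 31), (x2, Uma, 36), (x3, Sam, 29)}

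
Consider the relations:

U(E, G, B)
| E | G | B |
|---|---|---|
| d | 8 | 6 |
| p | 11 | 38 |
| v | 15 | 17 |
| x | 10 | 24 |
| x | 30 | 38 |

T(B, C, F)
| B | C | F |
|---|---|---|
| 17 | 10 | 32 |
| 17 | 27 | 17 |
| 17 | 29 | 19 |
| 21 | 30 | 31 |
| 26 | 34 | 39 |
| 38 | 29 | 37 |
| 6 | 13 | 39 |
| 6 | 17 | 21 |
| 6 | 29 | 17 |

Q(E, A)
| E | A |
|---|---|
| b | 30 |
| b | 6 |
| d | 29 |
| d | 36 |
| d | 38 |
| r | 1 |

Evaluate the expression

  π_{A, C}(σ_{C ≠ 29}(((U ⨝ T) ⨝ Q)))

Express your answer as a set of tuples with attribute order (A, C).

Joining U and T on B yields {(d, 8, 6, 13, 39), (d, 8, 6, 17, 21), (d, 8, 6, 29, 17), (p, 11, 38, 29, 37), (v, 15, 17, 10, 32), (v, 15, 17, 27, 17), (v, 15, 17, 29, 19), (x, 30, 38, 29, 37)}.
Joining (U ⨝ T) and Q on E yields {(d, 8, 6, 13, 39, 29), (d, 8, 6, 13, 39, 36), (d, 8, 6, 13, 39, 38), (d, 8, 6, 17, 21, 29), (d, 8, 6, 17, 21, 36), (d, 8, 6, 17, 21, 38), (d, 8, 6, 29, 17, 29), (d, 8, 6, 29, 17, 36), (d, 8, 6, 29, 17, 38)}.
Selection C ≠ 29: {(d, 8, 6, 13, 39, 29), (d, 8, 6, 13, 39, 36), (d, 8, 6, 13, 39, 38), (d, 8, 6, 17, 21, 29), (d, 8, 6, 17, 21, 36), (d, 8, 6, 17, 21, 38)}
Projecting to A, C: {(29, 13), (29, 17), (36, 13), (36, 17), (38, 13), (38, 17)}

{(29, 13), (29, 17), (36, 13), (36, 17), (38, 13), (38, 17)}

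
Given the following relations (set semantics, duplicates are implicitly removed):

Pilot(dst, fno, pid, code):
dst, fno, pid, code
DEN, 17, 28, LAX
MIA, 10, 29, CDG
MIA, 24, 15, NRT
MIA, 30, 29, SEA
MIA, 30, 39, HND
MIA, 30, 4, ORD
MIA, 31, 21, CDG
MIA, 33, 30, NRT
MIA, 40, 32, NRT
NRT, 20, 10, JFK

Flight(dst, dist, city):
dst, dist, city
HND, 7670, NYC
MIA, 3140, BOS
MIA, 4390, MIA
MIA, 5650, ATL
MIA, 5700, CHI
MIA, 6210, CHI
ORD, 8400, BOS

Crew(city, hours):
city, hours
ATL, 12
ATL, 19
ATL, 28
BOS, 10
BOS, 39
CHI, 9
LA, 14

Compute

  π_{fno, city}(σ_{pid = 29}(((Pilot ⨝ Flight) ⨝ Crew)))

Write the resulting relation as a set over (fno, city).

{(10, ATL), (10, BOS), (10, CHI), (30, ATL), (30, BOS), (30, CHI)}

Natural join on dst: {(MIA, 10, 29, CDG, 3140, BOS), (MIA, 10, 29, CDG, 4390, MIA), (MIA, 10, 29, CDG, 5650, ATL), (MIA, 10, 29, CDG, 5700, CHI), (MIA, 10, 29, CDG, 6210, CHI), (MIA, 24, 15, NRT, 3140, BOS), (MIA, 24, 15, NRT, 4390, MIA), (MIA, 24, 15, NRT, 5650, ATL), (MIA, 24, 15, NRT, 5700, CHI), (MIA, 24, 15, NRT, 6210, CHI), (MIA, 30, 29, SEA, 3140, BOS), (MIA, 30, 29, SEA, 4390, MIA), (MIA, 30, 29, SEA, 5650, ATL), (MIA, 30, 29, SEA, 5700, CHI), (MIA, 30, 29, SEA, 6210, CHI), (MIA, 30, 39, HND, 3140, BOS), (MIA, 30, 39, HND, 4390, MIA), (MIA, 30, 39, HND, 5650, ATL), (MIA, 30, 39, HND, 5700, CHI), (MIA, 30, 39, HND, 6210, CHI), (MIA, 30, 4, ORD, 3140, BOS), (MIA, 30, 4, ORD, 4390, MIA), (MIA, 30, 4, ORD, 5650, ATL), (MIA, 30, 4, ORD, 5700, CHI), (MIA, 30, 4, ORD, 6210, CHI), (MIA, 31, 21, CDG, 3140, BOS), (MIA, 31, 21, CDG, 4390, MIA), (MIA, 31, 21, CDG, 5650, ATL), (MIA, 31, 21, CDG, 5700, CHI), (MIA, 31, 21, CDG, 6210, CHI), (MIA, 33, 30, NRT, 3140, BOS), (MIA, 33, 30, NRT, 4390, MIA), (MIA, 33, 30, NRT, 5650, ATL), (MIA, 33, 30, NRT, 5700, CHI), (MIA, 33, 30, NRT, 6210, CHI), (MIA, 40, 32, NRT, 3140, BOS), (MIA, 40, 32, NRT, 4390, MIA), (MIA, 40, 32, NRT, 5650, ATL), (MIA, 40, 32, NRT, 5700, CHI), (MIA, 40, 32, NRT, 6210, CHI)}
Natural join on city: {(MIA, 10, 29, CDG, 3140, BOS, 10), (MIA, 10, 29, CDG, 3140, BOS, 39), (MIA, 10, 29, CDG, 5650, ATL, 12), (MIA, 10, 29, CDG, 5650, ATL, 19), (MIA, 10, 29, CDG, 5650, ATL, 28), (MIA, 10, 29, CDG, 5700, CHI, 9), (MIA, 10, 29, CDG, 6210, CHI, 9), (MIA, 24, 15, NRT, 3140, BOS, 10), (MIA, 24, 15, NRT, 3140, BOS, 39), (MIA, 24, 15, NRT, 5650, ATL, 12), (MIA, 24, 15, NRT, 5650, ATL, 19), (MIA, 24, 15, NRT, 5650, ATL, 28), (MIA, 24, 15, NRT, 5700, CHI, 9), (MIA, 24, 15, NRT, 6210, CHI, 9), (MIA, 30, 29, SEA, 3140, BOS, 10), (MIA, 30, 29, SEA, 3140, BOS, 39), (MIA, 30, 29, SEA, 5650, ATL, 12), (MIA, 30, 29, SEA, 5650, ATL, 19), (MIA, 30, 29, SEA, 5650, ATL, 28), (MIA, 30, 29, SEA, 5700, CHI, 9), (MIA, 30, 29, SEA, 6210, CHI, 9), (MIA, 30, 39, HND, 3140, BOS, 10), (MIA, 30, 39, HND, 3140, BOS, 39), (MIA, 30, 39, HND, 5650, ATL, 12), (MIA, 30, 39, HND, 5650, ATL, 19), (MIA, 30, 39, HND, 5650, ATL, 28), (MIA, 30, 39, HND, 5700, CHI, 9), (MIA, 30, 39, HND, 6210, CHI, 9), (MIA, 30, 4, ORD, 3140, BOS, 10), (MIA, 30, 4, ORD, 3140, BOS, 39), (MIA, 30, 4, ORD, 5650, ATL, 12), (MIA, 30, 4, ORD, 5650, ATL, 19), (MIA, 30, 4, ORD, 5650, ATL, 28), (MIA, 30, 4, ORD, 5700, CHI, 9), (MIA, 30, 4, ORD, 6210, CHI, 9), (MIA, 31, 21, CDG, 3140, BOS, 10), (MIA, 31, 21, CDG, 3140, BOS, 39), (MIA, 31, 21, CDG, 5650, ATL, 12), (MIA, 31, 21, CDG, 5650, ATL, 19), (MIA, 31, 21, CDG, 5650, ATL, 28), (MIA, 31, 21, CDG, 5700, CHI, 9), (MIA, 31, 21, CDG, 6210, CHI, 9), (MIA, 33, 30, NRT, 3140, BOS, 10), (MIA, 33, 30, NRT, 3140, BOS, 39), (MIA, 33, 30, NRT, 5650, ATL, 12), (MIA, 33, 30, NRT, 5650, ATL, 19), (MIA, 33, 30, NRT, 5650, ATL, 28), (MIA, 33, 30, NRT, 5700, CHI, 9), (MIA, 33, 30, NRT, 6210, CHI, 9), (MIA, 40, 32, NRT, 3140, BOS, 10), (MIA, 40, 32, NRT, 3140, BOS, 39), (MIA, 40, 32, NRT, 5650, ATL, 12), (MIA, 40, 32, NRT, 5650, ATL, 19), (MIA, 40, 32, NRT, 5650, ATL, 28), (MIA, 40, 32, NRT, 5700, CHI, 9), (MIA, 40, 32, NRT, 6210, CHI, 9)}
Filtering on pid = 29 leaves {(MIA, 10, 29, CDG, 3140, BOS, 10), (MIA, 10, 29, CDG, 3140, BOS, 39), (MIA, 10, 29, CDG, 5650, ATL, 12), (MIA, 10, 29, CDG, 5650, ATL, 19), (MIA, 10, 29, CDG, 5650, ATL, 28), (MIA, 10, 29, CDG, 5700, CHI, 9), (MIA, 10, 29, CDG, 6210, CHI, 9), (MIA, 30, 29, SEA, 3140, BOS, 10), (MIA, 30, 29, SEA, 3140, BOS, 39), (MIA, 30, 29, SEA, 5650, ATL, 12), (MIA, 30, 29, SEA, 5650, ATL, 19), (MIA, 30, 29, SEA, 5650, ATL, 28), (MIA, 30, 29, SEA, 5700, CHI, 9), (MIA, 30, 29, SEA, 6210, CHI, 9)}.
Projecting to fno, city (8 duplicate(s) eliminated): {(10, ATL), (10, BOS), (10, CHI), (30, ATL), (30, BOS), (30, CHI)}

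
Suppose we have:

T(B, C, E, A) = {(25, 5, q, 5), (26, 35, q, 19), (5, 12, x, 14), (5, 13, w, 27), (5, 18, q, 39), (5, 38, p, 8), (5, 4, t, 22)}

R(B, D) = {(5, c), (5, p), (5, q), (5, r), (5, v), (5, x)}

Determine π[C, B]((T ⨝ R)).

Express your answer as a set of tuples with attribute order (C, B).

Joining T and R on B yields {(5, 12, x, 14, c), (5, 12, x, 14, p), (5, 12, x, 14, q), (5, 12, x, 14, r), (5, 12, x, 14, v), (5, 12, x, 14, x), (5, 13, w, 27, c), (5, 13, w, 27, p), (5, 13, w, 27, q), (5, 13, w, 27, r), (5, 13, w, 27, v), (5, 13, w, 27, x), (5, 18, q, 39, c), (5, 18, q, 39, p), (5, 18, q, 39, q), (5, 18, q, 39, r), (5, 18, q, 39, v), (5, 18, q, 39, x), (5, 38, p, 8, c), (5, 38, p, 8, p), (5, 38, p, 8, q), (5, 38, p, 8, r), (5, 38, p, 8, v), (5, 38, p, 8, x), (5, 4, t, 22, c), (5, 4, t, 22, p), (5, 4, t, 22, q), (5, 4, t, 22, r), (5, 4, t, 22, v), (5, 4, t, 22, x)}.
Keep only column(s) C, B (25 duplicate(s) eliminated): {(12, 5), (13, 5), (18, 5), (38, 5), (4, 5)}

{(12, 5), (13, 5), (18, 5), (38, 5), (4, 5)}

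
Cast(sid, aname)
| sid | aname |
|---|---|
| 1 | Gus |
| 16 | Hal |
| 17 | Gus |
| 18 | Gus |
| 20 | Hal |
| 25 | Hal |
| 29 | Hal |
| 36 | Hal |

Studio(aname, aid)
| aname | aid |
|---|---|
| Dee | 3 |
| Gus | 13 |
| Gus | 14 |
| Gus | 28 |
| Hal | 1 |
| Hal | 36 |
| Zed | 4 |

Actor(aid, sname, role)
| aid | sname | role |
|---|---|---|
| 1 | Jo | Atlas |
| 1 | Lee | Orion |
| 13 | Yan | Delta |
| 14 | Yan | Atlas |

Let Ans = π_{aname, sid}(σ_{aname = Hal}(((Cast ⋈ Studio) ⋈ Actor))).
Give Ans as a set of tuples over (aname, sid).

{(Hal, 16), (Hal, 20), (Hal, 25), (Hal, 29), (Hal, 36)}

Cast ⋈ Studio (natural join on aname): {(1, Gus, 13), (1, Gus, 14), (1, Gus, 28), (16, Hal, 1), (16, Hal, 36), (17, Gus, 13), (17, Gus, 14), (17, Gus, 28), (18, Gus, 13), (18, Gus, 14), (18, Gus, 28), (20, Hal, 1), (20, Hal, 36), (25, Hal, 1), (25, Hal, 36), (29, Hal, 1), (29, Hal, 36), (36, Hal, 1), (36, Hal, 36)}
(Cast ⋈ Studio) ⋈ Actor (natural join on aid): {(1, Gus, 13, Yan, Delta), (1, Gus, 14, Yan, Atlas), (16, Hal, 1, Jo, Atlas), (16, Hal, 1, Lee, Orion), (17, Gus, 13, Yan, Delta), (17, Gus, 14, Yan, Atlas), (18, Gus, 13, Yan, Delta), (18, Gus, 14, Yan, Atlas), (20, Hal, 1, Jo, Atlas), (20, Hal, 1, Lee, Orion), (25, Hal, 1, Jo, Atlas), (25, Hal, 1, Lee, Orion), (29, Hal, 1, Jo, Atlas), (29, Hal, 1, Lee, Orion), (36, Hal, 1, Jo, Atlas), (36, Hal, 1, Lee, Orion)}
Selection aname = Hal: {(16, Hal, 1, Jo, Atlas), (16, Hal, 1, Lee, Orion), (20, Hal, 1, Jo, Atlas), (20, Hal, 1, Lee, Orion), (25, Hal, 1, Jo, Atlas), (25, Hal, 1, Lee, Orion), (29, Hal, 1, Jo, Atlas), (29, Hal, 1, Lee, Orion), (36, Hal, 1, Jo, Atlas), (36, Hal, 1, Lee, Orion)}
π[aname, sid]: project onto (aname, sid) (5 duplicate(s) eliminated) → {(Hal, 16), (Hal, 20), (Hal, 25), (Hal, 29), (Hal, 36)}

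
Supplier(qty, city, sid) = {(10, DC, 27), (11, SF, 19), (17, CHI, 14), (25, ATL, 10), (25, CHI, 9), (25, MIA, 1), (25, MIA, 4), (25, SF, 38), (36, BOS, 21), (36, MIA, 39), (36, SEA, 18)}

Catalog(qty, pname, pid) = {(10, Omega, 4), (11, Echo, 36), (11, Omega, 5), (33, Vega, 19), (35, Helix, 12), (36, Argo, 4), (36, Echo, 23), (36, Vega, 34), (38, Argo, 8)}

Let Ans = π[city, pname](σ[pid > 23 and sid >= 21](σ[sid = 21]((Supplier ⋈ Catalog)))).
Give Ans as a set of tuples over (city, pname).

{(BOS, Vega)}

Joining Supplier and Catalog on qty yields {(10, DC, 27, Omega, 4), (11, SF, 19, Echo, 36), (11, SF, 19, Omega, 5), (36, BOS, 21, Argo, 4), (36, BOS, 21, Echo, 23), (36, BOS, 21, Vega, 34), (36, MIA, 39, Argo, 4), (36, MIA, 39, Echo, 23), (36, MIA, 39, Vega, 34), (36, SEA, 18, Argo, 4), (36, SEA, 18, Echo, 23), (36, SEA, 18, Vega, 34)}.
Apply σ_{sid = 21}; surviving tuples: {(36, BOS, 21, Argo, 4), (36, BOS, 21, Echo, 23), (36, BOS, 21, Vega, 34)}
Apply σ_{pid > 23 and sid >= 21}; surviving tuples: {(36, BOS, 21, Vega, 34)}
Projecting to city, pname: {(BOS, Vega)}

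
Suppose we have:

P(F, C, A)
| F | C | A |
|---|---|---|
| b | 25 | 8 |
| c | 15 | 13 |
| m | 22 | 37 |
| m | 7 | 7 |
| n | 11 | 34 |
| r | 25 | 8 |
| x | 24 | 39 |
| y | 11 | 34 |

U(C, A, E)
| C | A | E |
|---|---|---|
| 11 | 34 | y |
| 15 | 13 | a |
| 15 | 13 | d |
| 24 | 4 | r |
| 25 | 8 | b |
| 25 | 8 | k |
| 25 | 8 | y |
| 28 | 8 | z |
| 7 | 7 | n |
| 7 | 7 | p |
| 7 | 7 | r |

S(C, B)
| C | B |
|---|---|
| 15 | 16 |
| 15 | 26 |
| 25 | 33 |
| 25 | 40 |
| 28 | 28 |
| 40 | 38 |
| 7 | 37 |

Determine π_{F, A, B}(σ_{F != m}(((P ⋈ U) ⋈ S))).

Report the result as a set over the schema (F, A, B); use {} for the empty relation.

{(b, 8, 33), (b, 8, 40), (c, 13, 16), (c, 13, 26), (r, 8, 33), (r, 8, 40)}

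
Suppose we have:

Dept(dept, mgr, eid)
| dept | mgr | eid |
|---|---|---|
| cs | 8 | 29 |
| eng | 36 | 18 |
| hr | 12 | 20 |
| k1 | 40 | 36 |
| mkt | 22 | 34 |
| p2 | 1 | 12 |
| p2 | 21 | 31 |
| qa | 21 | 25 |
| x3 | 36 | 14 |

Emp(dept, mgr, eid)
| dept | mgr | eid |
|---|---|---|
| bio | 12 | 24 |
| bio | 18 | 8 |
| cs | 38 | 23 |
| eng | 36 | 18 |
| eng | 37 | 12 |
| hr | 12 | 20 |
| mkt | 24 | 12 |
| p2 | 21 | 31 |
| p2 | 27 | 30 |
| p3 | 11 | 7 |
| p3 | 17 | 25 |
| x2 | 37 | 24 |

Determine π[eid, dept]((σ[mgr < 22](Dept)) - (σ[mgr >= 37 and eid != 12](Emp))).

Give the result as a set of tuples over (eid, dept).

Filtering on mgr < 22 leaves {(cs, 8, 29), (hr, 12, 20), (p2, 1, 12), (p2, 21, 31), (qa, 21, 25)}.
Filtering on mgr >= 37 and eid != 12 leaves {(cs, 38, 23), (x2, 37, 24)}.
Difference: {(cs, 8, 29), (hr, 12, 20), (p2, 1, 12), (p2, 21, 31), (qa, 21, 25)} with {(cs, 38, 23), (x2, 37, 24)} → {(cs, 8, 29), (hr, 12, 20), (p2, 1, 12), (p2, 21, 31), (qa, 21, 25)}
π_{eid, dept} gives {(12, p2), (20, hr), (25, qa), (29, cs), (31, p2)}.

{(12, p2), (20, hr), (25, qa), (29, cs), (31, p2)}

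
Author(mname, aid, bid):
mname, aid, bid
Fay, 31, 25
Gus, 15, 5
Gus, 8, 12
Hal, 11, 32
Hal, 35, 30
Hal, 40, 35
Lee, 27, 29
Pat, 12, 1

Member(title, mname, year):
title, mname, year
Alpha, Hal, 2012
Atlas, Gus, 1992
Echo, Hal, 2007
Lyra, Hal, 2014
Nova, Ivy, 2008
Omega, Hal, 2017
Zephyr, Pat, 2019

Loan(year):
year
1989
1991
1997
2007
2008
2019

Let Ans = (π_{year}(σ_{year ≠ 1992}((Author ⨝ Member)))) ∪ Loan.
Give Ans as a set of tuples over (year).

{1989, 1991, 1997, 2007, 2008, 2012, 2014, 2017, 2019}

Author ⋈ Member (natural join on mname): {(Gus, 15, 5, Atlas, 1992), (Gus, 8, 12, Atlas, 1992), (Hal, 11, 32, Alpha, 2012), (Hal, 11, 32, Echo, 2007), (Hal, 11, 32, Lyra, 2014), (Hal, 11, 32, Omega, 2017), (Hal, 35, 30, Alpha, 2012), (Hal, 35, 30, Echo, 2007), (Hal, 35, 30, Lyra, 2014), (Hal, 35, 30, Omega, 2017), (Hal, 40, 35, Alpha, 2012), (Hal, 40, 35, Echo, 2007), (Hal, 40, 35, Lyra, 2014), (Hal, 40, 35, Omega, 2017), (Pat, 12, 1, Zephyr, 2019)}
σ[year ≠ 1992]: keep tuples satisfying year ≠ 1992 → {(Hal, 11, 32, Alpha, 2012), (Hal, 11, 32, Echo, 2007), (Hal, 11, 32, Lyra, 2014), (Hal, 11, 32, Omega, 2017), (Hal, 35, 30, Alpha, 2012), (Hal, 35, 30, Echo, 2007), (Hal, 35, 30, Lyra, 2014), (Hal, 35, 30, Omega, 2017), (Hal, 40, 35, Alpha, 2012), (Hal, 40, 35, Echo, 2007), (Hal, 40, 35, Lyra, 2014), (Hal, 40, 35, Omega, 2017), (Pat, 12, 1, Zephyr, 2019)}
π[year]: project onto (year) (8 duplicate(s) eliminated) → {2007, 2012, 2014, 2017, 2019}
Set union of the two operands is {1989, 1991, 1997, 2007, 2008, 2012, 2014, 2017, 2019}.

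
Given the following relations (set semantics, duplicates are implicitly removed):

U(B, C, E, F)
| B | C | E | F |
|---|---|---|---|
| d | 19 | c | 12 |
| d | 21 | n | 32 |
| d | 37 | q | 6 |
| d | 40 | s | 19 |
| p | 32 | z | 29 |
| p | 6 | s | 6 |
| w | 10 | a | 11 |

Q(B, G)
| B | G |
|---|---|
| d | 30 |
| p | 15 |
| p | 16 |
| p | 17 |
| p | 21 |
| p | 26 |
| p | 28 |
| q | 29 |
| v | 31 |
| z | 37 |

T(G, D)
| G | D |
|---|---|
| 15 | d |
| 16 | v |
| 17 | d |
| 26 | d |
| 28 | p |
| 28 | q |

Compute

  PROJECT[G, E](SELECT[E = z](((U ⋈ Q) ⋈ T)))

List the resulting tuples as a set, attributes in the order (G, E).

{(15, z), (16, z), (17, z), (26, z), (28, z)}

U ⋈ Q (natural join on B): {(d, 19, c, 12, 30), (d, 21, n, 32, 30), (d, 37, q, 6, 30), (d, 40, s, 19, 30), (p, 32, z, 29, 15), (p, 32, z, 29, 16), (p, 32, z, 29, 17), (p, 32, z, 29, 21), (p, 32, z, 29, 26), (p, 32, z, 29, 28), (p, 6, s, 6, 15), (p, 6, s, 6, 16), (p, 6, s, 6, 17), (p, 6, s, 6, 21), (p, 6, s, 6, 26), (p, 6, s, 6, 28)}
(U ⋈ Q) ⋈ T (natural join on G): {(p, 32, z, 29, 15, d), (p, 32, z, 29, 16, v), (p, 32, z, 29, 17, d), (p, 32, z, 29, 26, d), (p, 32, z, 29, 28, p), (p, 32, z, 29, 28, q), (p, 6, s, 6, 15, d), (p, 6, s, 6, 16, v), (p, 6, s, 6, 17, d), (p, 6, s, 6, 26, d), (p, 6, s, 6, 28, p), (p, 6, s, 6, 28, q)}
Apply σ_{E = z}; surviving tuples: {(p, 32, z, 29, 15, d), (p, 32, z, 29, 16, v), (p, 32, z, 29, 17, d), (p, 32, z, 29, 26, d), (p, 32, z, 29, 28, p), (p, 32, z, 29, 28, q)}
Projecting to G, E (1 duplicate(s) eliminated): {(15, z), (16, z), (17, z), (26, z), (28, z)}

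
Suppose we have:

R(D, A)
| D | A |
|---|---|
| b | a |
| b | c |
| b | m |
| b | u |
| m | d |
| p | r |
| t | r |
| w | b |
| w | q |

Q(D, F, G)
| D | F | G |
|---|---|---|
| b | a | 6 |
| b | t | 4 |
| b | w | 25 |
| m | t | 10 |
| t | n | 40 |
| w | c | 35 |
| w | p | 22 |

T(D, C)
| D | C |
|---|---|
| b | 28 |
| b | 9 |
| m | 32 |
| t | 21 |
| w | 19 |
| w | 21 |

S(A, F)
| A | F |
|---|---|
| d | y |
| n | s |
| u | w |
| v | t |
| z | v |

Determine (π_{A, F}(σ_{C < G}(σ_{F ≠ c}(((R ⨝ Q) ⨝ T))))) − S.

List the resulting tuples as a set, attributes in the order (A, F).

Natural join on D: {(b, a, a, 6), (b, a, t, 4), (b, a, w, 25), (b, c, a, 6), (b, c, t, 4), (b, c, w, 25), (b, m, a, 6), (b, m, t, 4), (b, m, w, 25), (b, u, a, 6), (b, u, t, 4), (b, u, w, 25), (m, d, t, 10), (t, r, n, 40), (w, b, c, 35), (w, b, p, 22), (w, q, c, 35), (w, q, p, 22)}
Natural join on D: {(b, a, a, 6, 28), (b, a, a, 6, 9), (b, a, t, 4, 28), (b, a, t, 4, 9), (b, a, w, 25, 28), (b, a, w, 25, 9), (b, c, a, 6, 28), (b, c, a, 6, 9), (b, c, t, 4, 28), (b, c, t, 4, 9), (b, c, w, 25, 28), (b, c, w, 25, 9), (b, m, a, 6, 28), (b, m, a, 6, 9), (b, m, t, 4, 28), (b, m, t, 4, 9), (b, m, w, 25, 28), (b, m, w, 25, 9), (b, u, a, 6, 28), (b, u, a, 6, 9), (b, u, t, 4, 28), (b, u, t, 4, 9), (b, u, w, 25, 28), (b, u, w, 25, 9), (m, d, t, 10, 32), (t, r, n, 40, 21), (w, b, c, 35, 19), (w, b, c, 35, 21), (w, b, p, 22, 19), (w, b, p, 22, 21), (w, q, c, 35, 19), (w, q, c, 35, 21), (w, q, p, 22, 19), (w, q, p, 22, 21)}
Filtering on F ≠ c leaves {(b, a, a, 6, 28), (b, a, a, 6, 9), (b, a, t, 4, 28), (b, a, t, 4, 9), (b, a, w, 25, 28), (b, a, w, 25, 9), (b, c, a, 6, 28), (b, c, a, 6, 9), (b, c, t, 4, 28), (b, c, t, 4, 9), (b, c, w, 25, 28), (b, c, w, 25, 9), (b, m, a, 6, 28), (b, m, a, 6, 9), (b, m, t, 4, 28), (b, m, t, 4, 9), (b, m, w, 25, 28), (b, m, w, 25, 9), (b, u, a, 6, 28), (b, u, a, 6, 9), (b, u, t, 4, 28), (b, u, t, 4, 9), (b, u, w, 25, 28), (b, u, w, 25, 9), (m, d, t, 10, 32), (t, r, n, 40, 21), (w, b, p, 22, 19), (w, b, p, 22, 21), (w, q, p, 22, 19), (w, q, p, 22, 21)}.
Filtering on C < G leaves {(b, a, w, 25, 9), (b, c, w, 25, 9), (b, m, w, 25, 9), (b, u, w, 25, 9), (t, r, n, 40, 21), (w, b, p, 22, 19), (w, b, p, 22, 21), (w, q, p, 22, 19), (w, q, p, 22, 21)}.
Keep only column(s) A, F (2 duplicate(s) eliminated): {(a, w), (b, p), (c, w), (m, w), (q, p), (r, n), (u, w)}
Set difference of the two operands is {(a, w), (b, p), (c, w), (m, w), (q, p), (r, n)}.

{(a, w), (b, p), (c, w), (m, w), (q, p), (r, n)}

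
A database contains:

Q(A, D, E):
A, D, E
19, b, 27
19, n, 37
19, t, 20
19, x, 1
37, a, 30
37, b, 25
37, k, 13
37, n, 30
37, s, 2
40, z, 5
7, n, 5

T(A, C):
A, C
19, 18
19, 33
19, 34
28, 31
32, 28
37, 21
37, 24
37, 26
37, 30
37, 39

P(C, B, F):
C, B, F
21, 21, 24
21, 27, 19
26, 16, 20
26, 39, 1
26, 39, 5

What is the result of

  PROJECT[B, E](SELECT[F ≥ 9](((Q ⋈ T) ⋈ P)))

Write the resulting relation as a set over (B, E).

{(16, 13), (16, 2), (16, 25), (16, 30), (21, 13), (21, 2), (21, 25), (21, 30), (27, 13), (27, 2), (27, 25), (27, 30)}

Q ⋈ T (natural join on A): {(19, b, 27, 18), (19, b, 27, 33), (19, b, 27, 34), (19, n, 37, 18), (19, n, 37, 33), (19, n, 37, 34), (19, t, 20, 18), (19, t, 20, 33), (19, t, 20, 34), (19, x, 1, 18), (19, x, 1, 33), (19, x, 1, 34), (37, a, 30, 21), (37, a, 30, 24), (37, a, 30, 26), (37, a, 30, 30), (37, a, 30, 39), (37, b, 25, 21), (37, b, 25, 24), (37, b, 25, 26), (37, b, 25, 30), (37, b, 25, 39), (37, k, 13, 21), (37, k, 13, 24), (37, k, 13, 26), (37, k, 13, 30), (37, k, 13, 39), (37, n, 30, 21), (37, n, 30, 24), (37, n, 30, 26), (37, n, 30, 30), (37, n, 30, 39), (37, s, 2, 21), (37, s, 2, 24), (37, s, 2, 26), (37, s, 2, 30), (37, s, 2, 39)}
(Q ⋈ T) ⋈ P (natural join on C): {(37, a, 30, 21, 21, 24), (37, a, 30, 21, 27, 19), (37, a, 30, 26, 16, 20), (37, a, 30, 26, 39, 1), (37, a, 30, 26, 39, 5), (37, b, 25, 21, 21, 24), (37, b, 25, 21, 27, 19), (37, b, 25, 26, 16, 20), (37, b, 25, 26, 39, 1), (37, b, 25, 26, 39, 5), (37, k, 13, 21, 21, 24), (37, k, 13, 21, 27, 19), (37, k, 13, 26, 16, 20), (37, k, 13, 26, 39, 1), (37, k, 13, 26, 39, 5), (37, n, 30, 21, 21, 24), (37, n, 30, 21, 27, 19), (37, n, 30, 26, 16, 20), (37, n, 30, 26, 39, 1), (37, n, 30, 26, 39, 5), (37, s, 2, 21, 21, 24), (37, s, 2, 21, 27, 19), (37, s, 2, 26, 16, 20), (37, s, 2, 26, 39, 1), (37, s, 2, 26, 39, 5)}
Apply σ_{F ≥ 9}; surviving tuples: {(37, a, 30, 21, 21, 24), (37, a, 30, 21, 27, 19), (37, a, 30, 26, 16, 20), (37, b, 25, 21, 21, 24), (37, b, 25, 21, 27, 19), (37, b, 25, 26, 16, 20), (37, k, 13, 21, 21, 24), (37, k, 13, 21, 27, 19), (37, k, 13, 26, 16, 20), (37, n, 30, 21, 21, 24), (37, n, 30, 21, 27, 19), (37, n, 30, 26, 16, 20), (37, s, 2, 21, 21, 24), (37, s, 2, 21, 27, 19), (37, s, 2, 26, 16, 20)}
Keep only column(s) B, E (3 duplicate(s) eliminated): {(16, 13), (16, 2), (16, 25), (16, 30), (21, 13), (21, 2), (21, 25), (21, 30), (27, 13), (27, 2), (27, 25), (27, 30)}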